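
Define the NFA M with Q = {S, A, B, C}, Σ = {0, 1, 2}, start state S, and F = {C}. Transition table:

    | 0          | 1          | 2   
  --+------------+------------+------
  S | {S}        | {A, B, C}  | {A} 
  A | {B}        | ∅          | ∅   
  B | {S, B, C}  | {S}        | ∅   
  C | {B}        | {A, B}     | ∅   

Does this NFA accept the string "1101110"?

Yes

Start in {S}.
Read '1': S→{A, B, C}; now {A, B, C}.
Read '1': A→∅, B→{S}, C→{A, B}; now {S, A, B}.
Read '0': S→{S}, A→{B}, B→{S, B, C}; now {S, B, C}.
Read '1': S→{A, B, C}, B→{S}, C→{A, B}; now {S, A, B, C}.
Read '1': S→{A, B, C}, A→∅, B→{S}, C→{A, B}; now {S, A, B, C}.
Read '1': S→{A, B, C}, A→∅, B→{S}, C→{A, B}; now {S, A, B, C}.
Read '0': S→{S}, A→{B}, B→{S, B, C}, C→{B}; now {S, B, C}.
The final set {S, B, C} contains the accepting state C.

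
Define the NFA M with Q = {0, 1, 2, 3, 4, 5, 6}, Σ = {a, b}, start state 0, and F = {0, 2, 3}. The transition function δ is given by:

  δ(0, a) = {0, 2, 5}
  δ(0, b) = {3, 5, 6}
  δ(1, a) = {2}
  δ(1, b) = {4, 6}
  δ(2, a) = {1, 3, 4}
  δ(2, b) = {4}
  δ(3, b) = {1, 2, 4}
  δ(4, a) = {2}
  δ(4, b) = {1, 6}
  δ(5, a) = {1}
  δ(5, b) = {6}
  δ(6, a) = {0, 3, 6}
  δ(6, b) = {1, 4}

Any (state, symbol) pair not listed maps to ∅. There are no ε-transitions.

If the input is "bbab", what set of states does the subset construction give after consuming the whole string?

Start in {0}.
Read 'b': 0→{3, 5, 6}; now {3, 5, 6}.
Read 'b': 3→{1, 2, 4}, 5→{6}, 6→{1, 4}; now {1, 2, 4, 6}.
Read 'a': 1→{2}, 2→{1, 3, 4}, 4→{2}, 6→{0, 3, 6}; now {0, 1, 2, 3, 4, 6}.
Read 'b': 0→{3, 5, 6}, 1→{4, 6}, 2→{4}, 3→{1, 2, 4}, 4→{1, 6}, 6→{1, 4}; now {1, 2, 3, 4, 5, 6}.

{1, 2, 3, 4, 5, 6}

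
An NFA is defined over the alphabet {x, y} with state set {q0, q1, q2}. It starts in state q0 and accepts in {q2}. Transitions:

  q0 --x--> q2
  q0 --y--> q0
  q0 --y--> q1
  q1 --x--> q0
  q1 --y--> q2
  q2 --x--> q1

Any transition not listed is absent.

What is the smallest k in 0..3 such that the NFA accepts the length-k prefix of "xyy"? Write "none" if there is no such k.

Start in {q0}.
Read 'x': q0→{q2}; now {q2}.
None of the earlier sets intersect F, but {q2} does.

1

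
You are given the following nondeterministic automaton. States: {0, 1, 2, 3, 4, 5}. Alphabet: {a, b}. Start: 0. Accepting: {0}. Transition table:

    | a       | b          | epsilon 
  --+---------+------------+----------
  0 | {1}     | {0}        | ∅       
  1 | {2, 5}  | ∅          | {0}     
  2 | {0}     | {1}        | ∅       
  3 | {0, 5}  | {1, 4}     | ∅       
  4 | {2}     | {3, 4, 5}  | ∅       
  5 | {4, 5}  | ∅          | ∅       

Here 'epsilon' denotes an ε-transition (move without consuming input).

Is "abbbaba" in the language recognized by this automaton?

Yes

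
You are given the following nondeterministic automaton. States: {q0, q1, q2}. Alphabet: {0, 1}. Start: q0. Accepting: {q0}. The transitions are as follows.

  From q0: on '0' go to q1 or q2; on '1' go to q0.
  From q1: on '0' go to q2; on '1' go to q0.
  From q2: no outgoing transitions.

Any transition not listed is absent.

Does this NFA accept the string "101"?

Yes

Start in {q0}.
Read '1': {q0} → {q0}.
Read '0': {q0} → {q1, q2}.
Read '1': {q1, q2} → {q0}.
The final set {q0} contains the accepting state q0.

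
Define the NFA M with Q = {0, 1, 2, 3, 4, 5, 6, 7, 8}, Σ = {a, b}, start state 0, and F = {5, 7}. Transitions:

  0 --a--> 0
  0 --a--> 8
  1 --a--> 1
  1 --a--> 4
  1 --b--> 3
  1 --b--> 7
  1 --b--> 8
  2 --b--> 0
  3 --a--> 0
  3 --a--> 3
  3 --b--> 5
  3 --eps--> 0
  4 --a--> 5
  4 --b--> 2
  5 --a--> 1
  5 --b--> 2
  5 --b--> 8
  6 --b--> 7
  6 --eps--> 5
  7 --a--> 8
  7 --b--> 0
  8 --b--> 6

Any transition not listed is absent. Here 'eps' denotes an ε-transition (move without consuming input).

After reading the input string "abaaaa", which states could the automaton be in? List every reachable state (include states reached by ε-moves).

Start in {0}.
Read 'a': {0} → {0, 8}.
Read 'b': {0, 8} → {5, 6}.
Read 'a': {5, 6} → {1}.
Read 'a': {1} → {1, 4}.
Read 'a': {1, 4} → {1, 4, 5}.
Read 'a': {1, 4, 5} → {1, 4, 5}.

{1, 4, 5}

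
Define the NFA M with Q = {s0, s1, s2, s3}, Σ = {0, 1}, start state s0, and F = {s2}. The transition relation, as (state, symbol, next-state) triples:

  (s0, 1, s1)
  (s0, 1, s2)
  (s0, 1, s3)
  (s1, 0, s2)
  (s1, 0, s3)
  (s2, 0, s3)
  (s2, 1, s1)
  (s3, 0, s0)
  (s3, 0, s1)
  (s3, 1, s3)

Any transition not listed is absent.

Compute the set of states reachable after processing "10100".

Start in {s0}.
Read '1': {s0} → {s1, s2, s3}.
Read '0': {s1, s2, s3} → {s0, s1, s2, s3}.
Read '1': {s0, s1, s2, s3} → {s1, s2, s3}.
Read '0': {s1, s2, s3} → {s0, s1, s2, s3}.
Read '0': {s0, s1, s2, s3} → {s0, s1, s2, s3}.

{s0, s1, s2, s3}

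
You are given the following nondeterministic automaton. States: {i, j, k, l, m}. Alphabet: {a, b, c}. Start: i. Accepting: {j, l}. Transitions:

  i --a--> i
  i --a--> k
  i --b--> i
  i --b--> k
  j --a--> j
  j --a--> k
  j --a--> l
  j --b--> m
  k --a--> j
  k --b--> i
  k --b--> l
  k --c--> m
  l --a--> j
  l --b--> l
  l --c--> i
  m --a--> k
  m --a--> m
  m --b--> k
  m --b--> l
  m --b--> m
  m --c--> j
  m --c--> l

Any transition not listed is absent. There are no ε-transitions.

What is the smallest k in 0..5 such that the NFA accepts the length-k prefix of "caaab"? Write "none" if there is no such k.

Start in {i}.
Read 'c': i→∅; now ∅.
The set is empty and remains empty for the remaining 4 symbols.
No reachable set along the way intersects F.

none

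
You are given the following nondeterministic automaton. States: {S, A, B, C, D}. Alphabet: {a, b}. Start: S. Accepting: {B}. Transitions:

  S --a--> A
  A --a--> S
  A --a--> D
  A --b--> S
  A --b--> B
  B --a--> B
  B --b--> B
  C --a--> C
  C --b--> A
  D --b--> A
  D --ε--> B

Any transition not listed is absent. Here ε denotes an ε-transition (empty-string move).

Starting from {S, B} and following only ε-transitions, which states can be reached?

{S, B}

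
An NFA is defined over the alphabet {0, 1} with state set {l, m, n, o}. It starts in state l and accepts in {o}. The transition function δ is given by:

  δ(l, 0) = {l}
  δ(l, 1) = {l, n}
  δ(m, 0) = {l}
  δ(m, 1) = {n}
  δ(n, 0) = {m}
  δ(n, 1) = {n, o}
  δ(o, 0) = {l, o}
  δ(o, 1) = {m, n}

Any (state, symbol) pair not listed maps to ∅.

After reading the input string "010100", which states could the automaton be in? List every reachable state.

{l}

Start in {l}.
Read '0': l→{l}; now {l}.
Read '1': l→{l, n}; now {l, n}.
Read '0': l→{l}, n→{m}; now {l, m}.
Read '1': l→{l, n}, m→{n}; now {l, n}.
Read '0': l→{l}, n→{m}; now {l, m}.
Read '0': l→{l}, m→{l}; now {l}.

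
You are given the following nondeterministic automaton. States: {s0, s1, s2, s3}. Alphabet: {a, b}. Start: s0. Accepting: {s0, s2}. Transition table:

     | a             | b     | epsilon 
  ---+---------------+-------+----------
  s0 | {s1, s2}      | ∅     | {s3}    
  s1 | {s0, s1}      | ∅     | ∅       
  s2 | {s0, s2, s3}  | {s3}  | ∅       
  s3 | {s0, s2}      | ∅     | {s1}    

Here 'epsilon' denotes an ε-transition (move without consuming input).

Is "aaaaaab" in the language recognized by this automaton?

No

Start: ε-closure({s0}) = {s0, s1, s3}.
Read 'a': {s0, s1, s3} → {s0, s1, s2, s3}.
Read 'a': {s0, s1, s2, s3} → {s0, s1, s2, s3}.
Read 'a': {s0, s1, s2, s3} → {s0, s1, s2, s3}.
Read 'a': {s0, s1, s2, s3} → {s0, s1, s2, s3}.
Read 'a': {s0, s1, s2, s3} → {s0, s1, s2, s3}.
Read 'a': {s0, s1, s2, s3} → {s0, s1, s2, s3}.
Read 'b': {s0, s1, s2, s3} → {s1, s3}.
The final set {s1, s3} contains no accepting state.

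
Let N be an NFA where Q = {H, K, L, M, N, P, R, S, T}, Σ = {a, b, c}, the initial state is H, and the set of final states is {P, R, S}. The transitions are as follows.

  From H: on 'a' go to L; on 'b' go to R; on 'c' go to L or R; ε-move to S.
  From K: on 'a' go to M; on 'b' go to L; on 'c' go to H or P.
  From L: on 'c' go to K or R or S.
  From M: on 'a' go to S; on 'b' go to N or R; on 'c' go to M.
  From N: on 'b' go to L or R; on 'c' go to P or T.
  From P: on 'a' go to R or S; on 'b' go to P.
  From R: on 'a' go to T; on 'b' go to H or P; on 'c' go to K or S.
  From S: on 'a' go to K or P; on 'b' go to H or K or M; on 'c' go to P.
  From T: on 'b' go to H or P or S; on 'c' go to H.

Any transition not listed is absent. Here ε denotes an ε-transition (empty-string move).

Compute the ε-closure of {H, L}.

Begin with {H, L}.
ε-move H → S; add S.

{H, L, S}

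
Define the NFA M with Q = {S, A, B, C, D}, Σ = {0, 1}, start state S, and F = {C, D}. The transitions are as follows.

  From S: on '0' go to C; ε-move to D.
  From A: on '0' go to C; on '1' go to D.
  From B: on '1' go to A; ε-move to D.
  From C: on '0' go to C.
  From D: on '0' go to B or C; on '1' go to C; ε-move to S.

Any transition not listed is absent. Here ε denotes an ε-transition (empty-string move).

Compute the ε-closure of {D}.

{S, D}

Begin with {D}.
ε-move D → S; add S.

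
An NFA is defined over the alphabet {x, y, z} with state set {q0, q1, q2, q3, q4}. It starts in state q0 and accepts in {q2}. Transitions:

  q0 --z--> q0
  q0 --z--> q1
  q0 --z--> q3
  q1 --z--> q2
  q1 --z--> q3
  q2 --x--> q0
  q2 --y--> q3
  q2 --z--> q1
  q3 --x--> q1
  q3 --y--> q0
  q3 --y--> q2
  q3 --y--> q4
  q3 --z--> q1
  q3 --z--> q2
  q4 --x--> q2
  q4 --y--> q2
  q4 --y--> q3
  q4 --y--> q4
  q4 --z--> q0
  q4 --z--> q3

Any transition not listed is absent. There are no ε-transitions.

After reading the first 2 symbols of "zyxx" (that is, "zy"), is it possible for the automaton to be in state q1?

No

Start in {q0}.
Read 'z': q0→{q0, q1, q3}; now {q0, q1, q3}.
Read 'y': q0→∅, q1→∅, q3→{q0, q2, q4}; now {q0, q2, q4}.
State q1 is not in {q0, q2, q4}.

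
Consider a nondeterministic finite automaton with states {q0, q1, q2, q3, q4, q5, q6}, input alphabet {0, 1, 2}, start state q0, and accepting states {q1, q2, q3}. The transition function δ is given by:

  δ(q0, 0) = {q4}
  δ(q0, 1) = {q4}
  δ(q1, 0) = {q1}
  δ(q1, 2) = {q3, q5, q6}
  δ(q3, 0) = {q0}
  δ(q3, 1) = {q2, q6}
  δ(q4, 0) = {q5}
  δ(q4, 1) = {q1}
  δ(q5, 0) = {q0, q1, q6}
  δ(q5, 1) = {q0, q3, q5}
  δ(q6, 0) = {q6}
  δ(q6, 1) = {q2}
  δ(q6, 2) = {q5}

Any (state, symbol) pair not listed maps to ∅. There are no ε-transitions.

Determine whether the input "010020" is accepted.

Start in {q0}.
Read '0': q0→{q4}; now {q4}.
Read '1': q4→{q1}; now {q1}.
Read '0': q1→{q1}; now {q1}.
Read '0': q1→{q1}; now {q1}.
Read '2': q1→{q3, q5, q6}; now {q3, q5, q6}.
Read '0': q3→{q0}, q5→{q0, q1, q6}, q6→{q6}; now {q0, q1, q6}.
The final set {q0, q1, q6} contains the accepting state q1.

Yes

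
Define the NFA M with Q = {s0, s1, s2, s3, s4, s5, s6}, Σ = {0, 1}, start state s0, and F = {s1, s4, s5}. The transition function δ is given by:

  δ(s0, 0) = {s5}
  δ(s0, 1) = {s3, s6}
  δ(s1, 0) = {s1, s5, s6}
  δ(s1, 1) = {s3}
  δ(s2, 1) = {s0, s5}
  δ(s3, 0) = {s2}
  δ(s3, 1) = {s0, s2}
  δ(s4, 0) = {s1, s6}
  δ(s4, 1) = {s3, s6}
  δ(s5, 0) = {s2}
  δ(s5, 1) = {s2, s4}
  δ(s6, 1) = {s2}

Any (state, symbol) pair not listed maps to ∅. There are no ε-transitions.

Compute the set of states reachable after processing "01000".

Start in {s0}.
Read '0': {s0} → {s5}.
Read '1': {s5} → {s2, s4}.
Read '0': {s2, s4} → {s1, s6}.
Read '0': {s1, s6} → {s1, s5, s6}.
Read '0': {s1, s5, s6} → {s1, s2, s5, s6}.

{s1, s2, s5, s6}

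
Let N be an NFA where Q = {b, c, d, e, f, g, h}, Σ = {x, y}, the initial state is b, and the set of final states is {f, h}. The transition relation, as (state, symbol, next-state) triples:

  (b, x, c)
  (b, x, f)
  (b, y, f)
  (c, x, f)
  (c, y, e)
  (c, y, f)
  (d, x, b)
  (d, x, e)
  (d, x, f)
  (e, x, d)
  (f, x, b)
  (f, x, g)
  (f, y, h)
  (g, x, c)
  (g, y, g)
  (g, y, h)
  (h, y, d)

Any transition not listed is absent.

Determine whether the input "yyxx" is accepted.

No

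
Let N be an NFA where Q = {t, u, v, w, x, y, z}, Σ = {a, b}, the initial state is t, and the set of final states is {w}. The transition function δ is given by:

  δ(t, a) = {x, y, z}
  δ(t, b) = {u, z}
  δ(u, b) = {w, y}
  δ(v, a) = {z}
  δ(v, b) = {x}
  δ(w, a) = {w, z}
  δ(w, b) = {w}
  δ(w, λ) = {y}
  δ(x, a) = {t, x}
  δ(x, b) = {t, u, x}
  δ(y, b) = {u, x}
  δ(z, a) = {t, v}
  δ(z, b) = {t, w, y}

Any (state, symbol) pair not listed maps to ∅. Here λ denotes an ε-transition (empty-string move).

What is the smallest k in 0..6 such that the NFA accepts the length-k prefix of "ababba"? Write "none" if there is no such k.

2

Start in {t}.
Read 'a': t→{x, y, z}; now {x, y, z}.
Read 'b': x→{t, u, x}, y→{u, x}, z→{t, w, y}; now {t, u, w, x, y}.
None of the earlier sets intersect F, but {t, u, w, x, y} does.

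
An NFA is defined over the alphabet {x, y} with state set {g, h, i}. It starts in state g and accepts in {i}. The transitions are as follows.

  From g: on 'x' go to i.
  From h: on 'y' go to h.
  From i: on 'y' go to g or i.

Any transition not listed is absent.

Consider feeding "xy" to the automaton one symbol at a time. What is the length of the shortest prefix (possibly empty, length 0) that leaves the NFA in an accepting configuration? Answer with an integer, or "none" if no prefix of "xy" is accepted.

1

Start in {g}.
Read 'x': g→{i}; now {i}.
None of the earlier sets intersect F, but {i} does.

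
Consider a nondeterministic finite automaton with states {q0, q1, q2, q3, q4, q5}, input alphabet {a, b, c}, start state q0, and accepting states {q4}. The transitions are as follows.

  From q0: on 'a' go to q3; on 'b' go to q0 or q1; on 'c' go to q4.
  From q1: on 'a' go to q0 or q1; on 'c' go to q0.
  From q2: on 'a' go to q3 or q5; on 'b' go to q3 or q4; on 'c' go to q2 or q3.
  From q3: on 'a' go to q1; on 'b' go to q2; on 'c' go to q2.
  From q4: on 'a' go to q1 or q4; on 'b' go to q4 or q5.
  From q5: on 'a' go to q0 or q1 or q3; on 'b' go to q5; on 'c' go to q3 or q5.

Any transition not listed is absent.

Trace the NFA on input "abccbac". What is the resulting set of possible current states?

{q0, q2, q3, q5}

Start in {q0}.
Read 'a': q0→{q3}; now {q3}.
Read 'b': q3→{q2}; now {q2}.
Read 'c': q2→{q2, q3}; now {q2, q3}.
Read 'c': q2→{q2, q3}, q3→{q2}; now {q2, q3}.
Read 'b': q2→{q3, q4}, q3→{q2}; now {q2, q3, q4}.
Read 'a': q2→{q3, q5}, q3→{q1}, q4→{q1, q4}; now {q1, q3, q4, q5}.
Read 'c': q1→{q0}, q3→{q2}, q4→∅, q5→{q3, q5}; now {q0, q2, q3, q5}.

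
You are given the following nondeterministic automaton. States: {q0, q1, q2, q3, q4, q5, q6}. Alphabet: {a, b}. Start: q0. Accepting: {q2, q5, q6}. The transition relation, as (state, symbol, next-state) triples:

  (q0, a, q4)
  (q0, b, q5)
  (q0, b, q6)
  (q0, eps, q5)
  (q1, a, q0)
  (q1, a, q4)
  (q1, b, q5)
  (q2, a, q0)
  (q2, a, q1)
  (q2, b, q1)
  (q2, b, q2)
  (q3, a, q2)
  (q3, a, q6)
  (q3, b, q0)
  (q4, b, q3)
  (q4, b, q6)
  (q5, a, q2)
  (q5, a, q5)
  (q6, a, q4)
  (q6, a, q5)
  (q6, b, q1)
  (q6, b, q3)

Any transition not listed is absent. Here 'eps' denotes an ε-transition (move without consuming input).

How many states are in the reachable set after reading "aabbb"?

4

Start: ε-closure({q0}) = {q0, q5}.
Read 'a': q0→{q4}, q5→{q2, q5}; now {q2, q4, q5}.
Read 'a': q2→{q0, q1}, q4→∅, q5→{q2, q5}; now {q0, q1, q2, q5}.
Read 'b': q0→{q5, q6}, q1→{q5}, q2→{q1, q2}, q5→∅; now {q1, q2, q5, q6}.
Read 'b': q1→{q5}, q2→{q1, q2}, q5→∅, q6→{q1, q3}; now {q1, q2, q3, q5}.
Read 'b': q1→{q5}, q2→{q1, q2}, q3→{q0}, q5→∅; now {q0, q1, q2, q5}.
That set has 4 states.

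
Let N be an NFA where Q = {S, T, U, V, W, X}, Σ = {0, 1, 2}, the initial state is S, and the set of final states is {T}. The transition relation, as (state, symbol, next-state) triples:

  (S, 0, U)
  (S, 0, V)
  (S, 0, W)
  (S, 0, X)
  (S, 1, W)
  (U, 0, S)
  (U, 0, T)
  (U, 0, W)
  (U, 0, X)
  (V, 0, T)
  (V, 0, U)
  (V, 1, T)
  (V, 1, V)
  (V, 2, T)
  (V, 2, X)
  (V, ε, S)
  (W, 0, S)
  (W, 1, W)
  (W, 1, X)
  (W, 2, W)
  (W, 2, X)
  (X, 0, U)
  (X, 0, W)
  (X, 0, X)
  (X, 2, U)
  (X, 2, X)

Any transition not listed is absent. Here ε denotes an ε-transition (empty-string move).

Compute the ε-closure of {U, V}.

{S, U, V}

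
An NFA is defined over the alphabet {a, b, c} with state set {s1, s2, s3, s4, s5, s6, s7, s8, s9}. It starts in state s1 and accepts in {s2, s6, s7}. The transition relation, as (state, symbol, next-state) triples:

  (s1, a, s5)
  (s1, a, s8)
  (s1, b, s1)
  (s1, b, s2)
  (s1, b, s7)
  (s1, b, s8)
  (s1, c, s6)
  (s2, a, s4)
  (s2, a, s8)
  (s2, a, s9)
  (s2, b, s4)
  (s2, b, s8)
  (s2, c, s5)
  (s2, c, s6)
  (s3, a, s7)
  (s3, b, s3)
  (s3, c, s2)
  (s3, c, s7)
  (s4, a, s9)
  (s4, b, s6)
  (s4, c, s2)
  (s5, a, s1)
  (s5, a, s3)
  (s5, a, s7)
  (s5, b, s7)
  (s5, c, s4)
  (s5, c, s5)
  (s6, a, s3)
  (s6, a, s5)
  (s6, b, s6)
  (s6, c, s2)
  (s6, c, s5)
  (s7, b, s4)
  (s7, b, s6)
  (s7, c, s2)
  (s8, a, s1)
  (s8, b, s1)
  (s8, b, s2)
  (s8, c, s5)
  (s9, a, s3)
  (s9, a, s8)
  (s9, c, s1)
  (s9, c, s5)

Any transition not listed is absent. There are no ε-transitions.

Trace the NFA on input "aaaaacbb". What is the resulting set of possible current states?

{s1, s2, s4, s6}

Start in {s1}.
Read 'a': {s1} → {s5, s8}.
Read 'a': {s5, s8} → {s1, s3, s7}.
Read 'a': {s1, s3, s7} → {s5, s7, s8}.
Read 'a': {s5, s7, s8} → {s1, s3, s7}.
Read 'a': {s1, s3, s7} → {s5, s7, s8}.
Read 'c': {s5, s7, s8} → {s2, s4, s5}.
Read 'b': {s2, s4, s5} → {s4, s6, s7, s8}.
Read 'b': {s4, s6, s7, s8} → {s1, s2, s4, s6}.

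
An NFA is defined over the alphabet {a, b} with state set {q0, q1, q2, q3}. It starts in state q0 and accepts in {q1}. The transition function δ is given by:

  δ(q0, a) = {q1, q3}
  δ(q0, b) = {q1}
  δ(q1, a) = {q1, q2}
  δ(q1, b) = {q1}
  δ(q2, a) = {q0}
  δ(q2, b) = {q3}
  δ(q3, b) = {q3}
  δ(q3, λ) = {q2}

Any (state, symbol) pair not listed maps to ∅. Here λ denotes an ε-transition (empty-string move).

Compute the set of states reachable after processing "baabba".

{q0, q1, q2}

Start in {q0}.
Read 'b': q0→{q1}; now {q1}.
Read 'a': q1→{q1, q2}; now {q1, q2}.
Read 'a': q1→{q1, q2}, q2→{q0}; now {q0, q1, q2}.
Read 'b': q0→{q1}, q1→{q1}, q2→{q3}; union {q1, q3}; ε-closure = {q1, q2, q3}.
Read 'b': q1→{q1}, q2→{q3}, q3→{q3}; union {q1, q3}; ε-closure = {q1, q2, q3}.
Read 'a': q1→{q1, q2}, q2→{q0}, q3→∅; now {q0, q1, q2}.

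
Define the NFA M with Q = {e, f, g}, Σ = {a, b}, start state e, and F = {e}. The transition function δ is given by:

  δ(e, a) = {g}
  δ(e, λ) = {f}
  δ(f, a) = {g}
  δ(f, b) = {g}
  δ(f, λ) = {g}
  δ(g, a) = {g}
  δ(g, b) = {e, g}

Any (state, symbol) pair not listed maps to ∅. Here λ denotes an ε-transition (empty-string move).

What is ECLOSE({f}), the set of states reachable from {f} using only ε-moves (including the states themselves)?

Begin with {f}.
ε-move f → g; add g.

{f, g}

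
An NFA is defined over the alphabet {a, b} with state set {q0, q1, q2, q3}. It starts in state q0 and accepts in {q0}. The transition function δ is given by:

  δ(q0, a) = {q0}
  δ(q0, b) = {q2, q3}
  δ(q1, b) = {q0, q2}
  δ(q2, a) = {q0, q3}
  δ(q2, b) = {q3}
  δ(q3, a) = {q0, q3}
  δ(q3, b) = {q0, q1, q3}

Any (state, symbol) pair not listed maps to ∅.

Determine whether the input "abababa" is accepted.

Start in {q0}.
Read 'a': q0→{q0}; now {q0}.
Read 'b': q0→{q2, q3}; now {q2, q3}.
Read 'a': q2→{q0, q3}, q3→{q0, q3}; now {q0, q3}.
Read 'b': q0→{q2, q3}, q3→{q0, q1, q3}; now {q0, q1, q2, q3}.
Read 'a': q0→{q0}, q1→∅, q2→{q0, q3}, q3→{q0, q3}; now {q0, q3}.
Read 'b': q0→{q2, q3}, q3→{q0, q1, q3}; now {q0, q1, q2, q3}.
Read 'a': q0→{q0}, q1→∅, q2→{q0, q3}, q3→{q0, q3}; now {q0, q3}.
The final set {q0, q3} contains the accepting state q0.

Yes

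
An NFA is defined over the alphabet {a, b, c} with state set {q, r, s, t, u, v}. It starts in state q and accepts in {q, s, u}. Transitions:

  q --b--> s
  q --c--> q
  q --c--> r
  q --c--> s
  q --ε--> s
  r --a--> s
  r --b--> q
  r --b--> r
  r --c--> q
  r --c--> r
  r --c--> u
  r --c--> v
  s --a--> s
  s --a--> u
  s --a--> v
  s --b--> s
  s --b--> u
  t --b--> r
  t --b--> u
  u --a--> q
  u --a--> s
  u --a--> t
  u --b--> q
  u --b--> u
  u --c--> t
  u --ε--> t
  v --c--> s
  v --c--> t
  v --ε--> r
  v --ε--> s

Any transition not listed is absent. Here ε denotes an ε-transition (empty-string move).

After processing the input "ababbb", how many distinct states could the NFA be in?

5

Start: ε-closure({q}) = {q, s}.
Read 'a': {q, s} → {r, s, t, u, v}.
Read 'b': {r, s, t, u, v} → {q, r, s, t, u}.
Read 'a': {q, r, s, t, u} → {q, r, s, t, u, v}.
Read 'b': {q, r, s, t, u, v} → {q, r, s, t, u}.
Read 'b': {q, r, s, t, u} → {q, r, s, t, u}.
Read 'b': {q, r, s, t, u} → {q, r, s, t, u}.
That set has 5 states.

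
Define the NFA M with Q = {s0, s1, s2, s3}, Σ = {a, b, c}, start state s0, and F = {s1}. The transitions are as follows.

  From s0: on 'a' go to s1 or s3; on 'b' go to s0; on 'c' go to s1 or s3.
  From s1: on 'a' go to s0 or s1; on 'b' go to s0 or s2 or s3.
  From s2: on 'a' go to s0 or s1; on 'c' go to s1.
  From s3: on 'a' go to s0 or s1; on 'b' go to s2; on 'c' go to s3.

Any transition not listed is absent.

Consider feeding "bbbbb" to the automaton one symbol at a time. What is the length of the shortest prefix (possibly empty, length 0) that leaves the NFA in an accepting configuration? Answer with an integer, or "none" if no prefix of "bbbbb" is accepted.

none

Start in {s0}.
Read 'b': {s0} → {s0}.
Read 'b': {s0} → {s0}.
Read 'b': {s0} → {s0}.
Read 'b': {s0} → {s0}.
Read 'b': {s0} → {s0}.
No reachable set along the way intersects F.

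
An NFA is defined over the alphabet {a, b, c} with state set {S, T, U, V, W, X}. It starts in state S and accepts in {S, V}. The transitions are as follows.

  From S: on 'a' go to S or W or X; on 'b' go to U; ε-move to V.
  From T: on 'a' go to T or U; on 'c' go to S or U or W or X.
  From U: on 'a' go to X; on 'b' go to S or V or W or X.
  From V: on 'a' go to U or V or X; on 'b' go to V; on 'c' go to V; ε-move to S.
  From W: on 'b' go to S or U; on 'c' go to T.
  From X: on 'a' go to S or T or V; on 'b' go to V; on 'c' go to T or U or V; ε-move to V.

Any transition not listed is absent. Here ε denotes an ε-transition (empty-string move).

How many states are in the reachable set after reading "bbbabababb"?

5

Start: ε-closure({S}) = {S, V}.
Read 'b': {S, V} → {S, U, V}.
Read 'b': {S, U, V} → {S, U, V, W, X}.
Read 'b': {S, U, V, W, X} → {S, U, V, W, X}.
Read 'a': {S, U, V, W, X} → {S, T, U, V, W, X}.
Read 'b': {S, T, U, V, W, X} → {S, U, V, W, X}.
Read 'a': {S, U, V, W, X} → {S, T, U, V, W, X}.
Read 'b': {S, T, U, V, W, X} → {S, U, V, W, X}.
Read 'a': {S, U, V, W, X} → {S, T, U, V, W, X}.
Read 'b': {S, T, U, V, W, X} → {S, U, V, W, X}.
Read 'b': {S, U, V, W, X} → {S, U, V, W, X}.
That set has 5 states.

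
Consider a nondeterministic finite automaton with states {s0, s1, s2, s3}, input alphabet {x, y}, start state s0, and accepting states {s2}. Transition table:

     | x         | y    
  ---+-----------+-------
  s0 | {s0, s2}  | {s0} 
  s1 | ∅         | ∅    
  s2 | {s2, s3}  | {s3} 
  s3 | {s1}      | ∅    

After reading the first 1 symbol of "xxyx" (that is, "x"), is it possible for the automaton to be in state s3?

No

Start in {s0}.
Read 'x': s0→{s0, s2}; now {s0, s2}.
State s3 is not in {s0, s2}.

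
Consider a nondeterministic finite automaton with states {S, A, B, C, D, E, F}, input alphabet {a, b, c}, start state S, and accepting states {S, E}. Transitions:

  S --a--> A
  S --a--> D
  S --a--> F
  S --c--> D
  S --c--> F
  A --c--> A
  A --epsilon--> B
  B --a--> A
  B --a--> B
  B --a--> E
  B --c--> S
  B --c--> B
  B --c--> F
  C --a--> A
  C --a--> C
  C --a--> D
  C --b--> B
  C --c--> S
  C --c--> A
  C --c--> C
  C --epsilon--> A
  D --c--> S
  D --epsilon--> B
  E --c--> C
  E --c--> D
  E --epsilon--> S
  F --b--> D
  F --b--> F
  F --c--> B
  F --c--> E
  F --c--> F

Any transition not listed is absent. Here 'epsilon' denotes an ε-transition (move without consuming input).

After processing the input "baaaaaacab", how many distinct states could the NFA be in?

0

Start in {S}.
Read 'b': S→∅; now ∅.
The set is empty and remains empty for the remaining 9 symbols.
That set has 0 states.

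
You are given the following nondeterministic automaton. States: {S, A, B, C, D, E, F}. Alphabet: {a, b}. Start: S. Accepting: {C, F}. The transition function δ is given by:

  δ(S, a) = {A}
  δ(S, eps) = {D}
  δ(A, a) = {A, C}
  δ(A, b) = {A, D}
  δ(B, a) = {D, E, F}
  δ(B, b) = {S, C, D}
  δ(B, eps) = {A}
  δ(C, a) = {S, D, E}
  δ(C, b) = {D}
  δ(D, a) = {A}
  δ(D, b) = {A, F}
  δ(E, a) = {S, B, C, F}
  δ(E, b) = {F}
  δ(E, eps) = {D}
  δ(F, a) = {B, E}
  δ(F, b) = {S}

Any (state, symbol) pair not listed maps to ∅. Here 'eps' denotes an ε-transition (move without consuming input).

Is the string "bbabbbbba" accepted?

Yes

Start: ε-closure({S}) = {S, D}.
Read 'b': S→∅, D→{A, F}; now {A, F}.
Read 'b': A→{A, D}, F→{S}; now {S, A, D}.
Read 'a': S→{A}, A→{A, C}, D→{A}; now {A, C}.
Read 'b': A→{A, D}, C→{D}; now {A, D}.
Read 'b': A→{A, D}, D→{A, F}; now {A, D, F}.
Read 'b': A→{A, D}, D→{A, F}, F→{S}; now {S, A, D, F}.
Read 'b': S→∅, A→{A, D}, D→{A, F}, F→{S}; now {S, A, D, F}.
Read 'b': S→∅, A→{A, D}, D→{A, F}, F→{S}; now {S, A, D, F}.
Read 'a': S→{A}, A→{A, C}, D→{A}, F→{B, E}; union {A, B, C, E}; ε-closure = {A, B, C, D, E}.
The final set {A, B, C, D, E} contains the accepting state C.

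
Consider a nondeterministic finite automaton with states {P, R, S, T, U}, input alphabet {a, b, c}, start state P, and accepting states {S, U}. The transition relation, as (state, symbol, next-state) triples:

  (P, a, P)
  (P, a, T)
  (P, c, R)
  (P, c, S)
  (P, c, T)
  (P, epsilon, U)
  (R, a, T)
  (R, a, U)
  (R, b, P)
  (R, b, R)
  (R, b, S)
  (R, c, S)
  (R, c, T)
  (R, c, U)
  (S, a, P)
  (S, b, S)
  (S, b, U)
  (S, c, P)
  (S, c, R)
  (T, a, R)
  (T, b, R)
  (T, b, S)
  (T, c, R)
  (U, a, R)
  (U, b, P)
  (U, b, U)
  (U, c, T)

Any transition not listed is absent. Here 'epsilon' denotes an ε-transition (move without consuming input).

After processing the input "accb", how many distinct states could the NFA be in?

Start: ε-closure({P}) = {P, U}.
Read 'a': {P, U} → {P, R, T, U}.
Read 'c': {P, R, T, U} → {R, S, T, U}.
Read 'c': {R, S, T, U} → {P, R, S, T, U}.
Read 'b': {P, R, S, T, U} → {P, R, S, U}.
That set has 4 states.

4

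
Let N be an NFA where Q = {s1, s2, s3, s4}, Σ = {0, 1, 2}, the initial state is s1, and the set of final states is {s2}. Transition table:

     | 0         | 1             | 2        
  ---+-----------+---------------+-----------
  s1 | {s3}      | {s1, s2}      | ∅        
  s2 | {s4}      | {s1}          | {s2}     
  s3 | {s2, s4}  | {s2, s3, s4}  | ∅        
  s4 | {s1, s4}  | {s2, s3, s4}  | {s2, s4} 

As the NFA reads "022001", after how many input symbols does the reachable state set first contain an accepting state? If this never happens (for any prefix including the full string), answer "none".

none

Start in {s1}.
Read '0': {s1} → {s3}.
Read '2': {s3} → ∅.
The set is empty and remains empty for the remaining 4 symbols.
No reachable set along the way intersects F.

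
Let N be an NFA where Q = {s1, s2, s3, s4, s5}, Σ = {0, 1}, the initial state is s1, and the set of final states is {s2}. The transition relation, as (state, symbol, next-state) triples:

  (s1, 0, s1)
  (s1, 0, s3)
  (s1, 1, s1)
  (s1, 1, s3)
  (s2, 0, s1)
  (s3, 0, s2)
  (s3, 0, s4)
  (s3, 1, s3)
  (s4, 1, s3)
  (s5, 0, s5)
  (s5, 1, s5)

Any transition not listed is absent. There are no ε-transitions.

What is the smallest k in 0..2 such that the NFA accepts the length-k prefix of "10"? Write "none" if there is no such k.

Start in {s1}.
Read '1': s1→{s1, s3}; now {s1, s3}.
Read '0': s1→{s1, s3}, s3→{s2, s4}; now {s1, s2, s3, s4}.
None of the earlier sets intersect F, but {s1, s2, s3, s4} does.

2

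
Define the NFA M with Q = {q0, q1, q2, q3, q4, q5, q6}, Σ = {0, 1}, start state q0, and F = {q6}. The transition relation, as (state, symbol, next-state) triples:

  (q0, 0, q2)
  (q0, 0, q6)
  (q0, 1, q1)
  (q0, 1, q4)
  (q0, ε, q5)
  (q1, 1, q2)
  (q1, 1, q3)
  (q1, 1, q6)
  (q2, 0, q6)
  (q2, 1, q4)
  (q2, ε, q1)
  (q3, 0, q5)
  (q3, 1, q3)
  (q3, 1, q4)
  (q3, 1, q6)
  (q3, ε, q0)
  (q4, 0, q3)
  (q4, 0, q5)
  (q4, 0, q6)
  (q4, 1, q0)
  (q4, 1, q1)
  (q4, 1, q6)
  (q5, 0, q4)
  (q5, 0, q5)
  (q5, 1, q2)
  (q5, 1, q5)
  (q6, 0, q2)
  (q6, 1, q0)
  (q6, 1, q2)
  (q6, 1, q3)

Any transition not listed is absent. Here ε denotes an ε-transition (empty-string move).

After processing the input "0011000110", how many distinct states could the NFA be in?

7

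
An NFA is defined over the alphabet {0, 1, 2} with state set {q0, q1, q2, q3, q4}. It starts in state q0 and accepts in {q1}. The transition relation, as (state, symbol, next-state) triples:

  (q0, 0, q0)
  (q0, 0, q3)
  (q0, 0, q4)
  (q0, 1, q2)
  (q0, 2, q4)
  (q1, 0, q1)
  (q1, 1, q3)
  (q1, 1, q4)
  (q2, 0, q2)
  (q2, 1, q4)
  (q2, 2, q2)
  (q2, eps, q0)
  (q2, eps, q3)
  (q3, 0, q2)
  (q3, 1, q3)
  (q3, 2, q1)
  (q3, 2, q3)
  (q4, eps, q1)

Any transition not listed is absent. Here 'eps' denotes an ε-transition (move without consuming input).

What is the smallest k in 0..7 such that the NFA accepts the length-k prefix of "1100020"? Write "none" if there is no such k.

2

Start in {q0}.
Read '1': q0→{q2}; union {q2}; ε-closure = {q0, q2, q3}.
Read '1': q0→{q2}, q2→{q4}, q3→{q3}; union {q2, q3, q4}; ε-closure = {q0, q1, q2, q3, q4}.
None of the earlier sets intersect F, but {q0, q1, q2, q3, q4} does.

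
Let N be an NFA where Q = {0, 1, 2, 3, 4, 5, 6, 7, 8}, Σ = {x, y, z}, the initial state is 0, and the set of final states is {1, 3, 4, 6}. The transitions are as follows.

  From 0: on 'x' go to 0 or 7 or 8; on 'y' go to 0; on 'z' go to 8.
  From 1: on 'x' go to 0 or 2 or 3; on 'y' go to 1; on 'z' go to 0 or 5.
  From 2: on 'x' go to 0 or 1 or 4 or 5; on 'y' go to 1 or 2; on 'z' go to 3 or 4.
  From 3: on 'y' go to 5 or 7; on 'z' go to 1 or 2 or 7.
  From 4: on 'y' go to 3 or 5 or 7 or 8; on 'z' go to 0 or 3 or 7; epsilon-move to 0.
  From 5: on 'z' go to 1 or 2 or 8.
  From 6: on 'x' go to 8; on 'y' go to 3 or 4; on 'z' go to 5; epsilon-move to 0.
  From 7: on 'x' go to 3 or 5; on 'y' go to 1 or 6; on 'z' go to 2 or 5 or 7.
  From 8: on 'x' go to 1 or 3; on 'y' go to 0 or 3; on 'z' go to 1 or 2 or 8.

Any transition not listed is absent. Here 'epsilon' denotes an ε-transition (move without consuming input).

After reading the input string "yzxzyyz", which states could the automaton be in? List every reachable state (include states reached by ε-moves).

{0, 1, 2, 3, 4, 5, 7, 8}

Start in {0}.
Read 'y': {0} → {0}.
Read 'z': {0} → {8}.
Read 'x': {8} → {1, 3}.
Read 'z': {1, 3} → {0, 1, 2, 5, 7}.
Read 'y': {0, 1, 2, 5, 7} → {0, 1, 2, 6}.
Read 'y': {0, 1, 2, 6} → {0, 1, 2, 3, 4}.
Read 'z': {0, 1, 2, 3, 4} → {0, 1, 2, 3, 4, 5, 7, 8}.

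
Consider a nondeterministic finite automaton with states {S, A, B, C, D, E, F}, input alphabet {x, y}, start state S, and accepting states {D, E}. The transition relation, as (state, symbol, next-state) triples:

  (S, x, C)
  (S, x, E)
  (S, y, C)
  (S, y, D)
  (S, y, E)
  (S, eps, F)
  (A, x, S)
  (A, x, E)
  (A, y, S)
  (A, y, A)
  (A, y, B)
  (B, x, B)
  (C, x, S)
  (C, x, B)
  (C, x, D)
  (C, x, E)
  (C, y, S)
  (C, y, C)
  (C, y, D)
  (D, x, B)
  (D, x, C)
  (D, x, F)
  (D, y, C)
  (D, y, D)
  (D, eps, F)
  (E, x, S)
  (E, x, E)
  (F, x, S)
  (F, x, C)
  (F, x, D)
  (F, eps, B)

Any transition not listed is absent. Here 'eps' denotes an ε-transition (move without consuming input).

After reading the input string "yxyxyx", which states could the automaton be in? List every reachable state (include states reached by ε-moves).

{S, B, C, D, E, F}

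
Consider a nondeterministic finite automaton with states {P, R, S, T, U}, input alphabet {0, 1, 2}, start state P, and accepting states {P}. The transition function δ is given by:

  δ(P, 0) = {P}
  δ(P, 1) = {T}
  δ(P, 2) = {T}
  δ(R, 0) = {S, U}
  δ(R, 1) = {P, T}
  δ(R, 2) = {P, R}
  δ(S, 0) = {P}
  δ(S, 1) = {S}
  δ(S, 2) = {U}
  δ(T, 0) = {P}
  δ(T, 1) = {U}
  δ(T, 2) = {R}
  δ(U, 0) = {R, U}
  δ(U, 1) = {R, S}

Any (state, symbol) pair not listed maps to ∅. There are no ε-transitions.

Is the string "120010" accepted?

Start in {P}.
Read '1': {P} → {T}.
Read '2': {T} → {R}.
Read '0': {R} → {S, U}.
Read '0': {S, U} → {P, R, U}.
Read '1': {P, R, U} → {P, R, S, T}.
Read '0': {P, R, S, T} → {P, S, U}.
The final set {P, S, U} contains the accepting state P.

Yes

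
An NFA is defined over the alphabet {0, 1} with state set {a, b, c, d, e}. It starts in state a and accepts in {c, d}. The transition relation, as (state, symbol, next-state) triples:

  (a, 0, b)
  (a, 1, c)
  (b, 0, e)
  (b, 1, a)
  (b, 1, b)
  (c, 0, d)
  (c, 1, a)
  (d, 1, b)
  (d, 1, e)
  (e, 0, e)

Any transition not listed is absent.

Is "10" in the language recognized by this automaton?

Yes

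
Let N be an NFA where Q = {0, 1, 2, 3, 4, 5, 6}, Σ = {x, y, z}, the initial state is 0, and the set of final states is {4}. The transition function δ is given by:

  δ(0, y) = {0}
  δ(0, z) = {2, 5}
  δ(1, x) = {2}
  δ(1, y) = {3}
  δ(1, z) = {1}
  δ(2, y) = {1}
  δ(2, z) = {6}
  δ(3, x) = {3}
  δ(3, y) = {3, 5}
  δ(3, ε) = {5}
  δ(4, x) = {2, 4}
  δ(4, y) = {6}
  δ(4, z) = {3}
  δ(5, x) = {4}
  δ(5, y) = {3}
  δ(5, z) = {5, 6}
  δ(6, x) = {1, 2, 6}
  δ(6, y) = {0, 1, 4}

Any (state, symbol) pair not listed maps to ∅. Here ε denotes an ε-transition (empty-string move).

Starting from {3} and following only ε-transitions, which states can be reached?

{3, 5}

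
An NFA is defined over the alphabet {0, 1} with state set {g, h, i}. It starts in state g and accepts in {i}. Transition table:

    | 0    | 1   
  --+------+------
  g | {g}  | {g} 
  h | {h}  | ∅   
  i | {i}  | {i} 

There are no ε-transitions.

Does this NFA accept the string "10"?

No

Start in {g}.
Read '1': g→{g}; now {g}.
Read '0': g→{g}; now {g}.
The final set {g} contains no accepting state.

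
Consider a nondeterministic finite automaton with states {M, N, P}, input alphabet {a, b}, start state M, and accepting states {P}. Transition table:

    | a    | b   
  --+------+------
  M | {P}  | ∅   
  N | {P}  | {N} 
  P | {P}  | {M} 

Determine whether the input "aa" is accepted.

Start in {M}.
Read 'a': {M} → {P}.
Read 'a': {P} → {P}.
The final set {P} contains the accepting state P.

Yes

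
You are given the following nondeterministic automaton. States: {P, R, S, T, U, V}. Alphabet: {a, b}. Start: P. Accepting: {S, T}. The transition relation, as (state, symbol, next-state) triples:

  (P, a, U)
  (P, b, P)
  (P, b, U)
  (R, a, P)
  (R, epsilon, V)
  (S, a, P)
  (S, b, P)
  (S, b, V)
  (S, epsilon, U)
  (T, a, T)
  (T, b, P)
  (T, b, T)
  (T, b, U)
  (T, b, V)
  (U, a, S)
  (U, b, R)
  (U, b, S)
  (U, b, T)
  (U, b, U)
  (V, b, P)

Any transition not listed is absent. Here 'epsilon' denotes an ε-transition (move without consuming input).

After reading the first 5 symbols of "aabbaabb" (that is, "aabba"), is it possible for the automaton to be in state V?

Start in {P}.
Read 'a': P→{U}; now {U}.
Read 'a': U→{S}; union {S}; ε-closure = {S, U}.
Read 'b': S→{P, V}, U→{R, S, T, U}; now {P, R, S, T, U, V}.
Read 'b': P→{P, U}, R→∅, S→{P, V}, T→{P, T, U, V}, U→{R, S, T, U}, V→{P}; now {P, R, S, T, U, V}.
Read 'a': P→{U}, R→{P}, S→{P}, T→{T}, U→{S}, V→∅; now {P, S, T, U}.
State V is not in {P, S, T, U}.

No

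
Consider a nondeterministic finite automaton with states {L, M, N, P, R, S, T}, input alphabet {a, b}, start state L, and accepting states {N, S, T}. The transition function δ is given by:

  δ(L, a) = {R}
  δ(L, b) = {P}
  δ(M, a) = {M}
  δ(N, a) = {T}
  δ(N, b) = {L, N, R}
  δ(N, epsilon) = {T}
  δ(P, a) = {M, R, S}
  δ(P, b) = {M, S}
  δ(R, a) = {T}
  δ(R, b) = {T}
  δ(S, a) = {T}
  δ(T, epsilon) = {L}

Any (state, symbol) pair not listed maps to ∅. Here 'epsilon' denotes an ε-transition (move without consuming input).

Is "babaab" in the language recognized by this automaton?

No

Start in {L}.
Read 'b': L→{P}; now {P}.
Read 'a': P→{M, R, S}; now {M, R, S}.
Read 'b': M→∅, R→{T}, S→∅; union {T}; ε-closure = {L, T}.
Read 'a': L→{R}, T→∅; now {R}.
Read 'a': R→{T}; union {T}; ε-closure = {L, T}.
Read 'b': L→{P}, T→∅; now {P}.
The final set {P} contains no accepting state.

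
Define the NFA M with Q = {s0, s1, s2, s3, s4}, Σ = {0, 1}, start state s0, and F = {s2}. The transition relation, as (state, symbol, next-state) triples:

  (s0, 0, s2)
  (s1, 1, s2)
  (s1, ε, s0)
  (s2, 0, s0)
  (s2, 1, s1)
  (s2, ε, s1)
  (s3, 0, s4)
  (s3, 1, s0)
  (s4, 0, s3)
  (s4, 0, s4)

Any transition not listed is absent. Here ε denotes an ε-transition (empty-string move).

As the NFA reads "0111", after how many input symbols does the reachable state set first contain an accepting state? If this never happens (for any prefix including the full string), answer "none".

Start in {s0}.
Read '0': s0→{s2}; union {s2}; ε-closure = {s0, s1, s2}.
None of the earlier sets intersect F, but {s0, s1, s2} does.

1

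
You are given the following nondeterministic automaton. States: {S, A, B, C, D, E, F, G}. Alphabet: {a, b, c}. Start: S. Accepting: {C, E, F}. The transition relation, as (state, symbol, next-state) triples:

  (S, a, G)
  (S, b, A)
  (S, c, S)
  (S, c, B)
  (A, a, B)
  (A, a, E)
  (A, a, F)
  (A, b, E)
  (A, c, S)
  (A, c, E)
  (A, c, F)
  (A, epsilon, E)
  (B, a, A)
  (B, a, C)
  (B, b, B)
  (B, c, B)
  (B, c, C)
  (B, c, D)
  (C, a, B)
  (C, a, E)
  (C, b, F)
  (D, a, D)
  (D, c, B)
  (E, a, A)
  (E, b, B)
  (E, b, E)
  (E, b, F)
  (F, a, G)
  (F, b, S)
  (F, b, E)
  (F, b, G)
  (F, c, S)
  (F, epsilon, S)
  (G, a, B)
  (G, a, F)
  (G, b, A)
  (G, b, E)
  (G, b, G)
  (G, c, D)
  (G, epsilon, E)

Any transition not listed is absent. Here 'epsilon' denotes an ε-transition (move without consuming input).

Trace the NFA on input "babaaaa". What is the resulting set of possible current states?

{S, A, B, C, E, F, G}

Start in {S}.
Read 'b': {S} → {A, E}.
Read 'a': {A, E} → {S, A, B, E, F}.
Read 'b': {S, A, B, E, F} → {S, A, B, E, F, G}.
Read 'a': {S, A, B, E, F, G} → {S, A, B, C, E, F, G}.
Read 'a': {S, A, B, C, E, F, G} → {S, A, B, C, E, F, G}.
Read 'a': {S, A, B, C, E, F, G} → {S, A, B, C, E, F, G}.
Read 'a': {S, A, B, C, E, F, G} → {S, A, B, C, E, F, G}.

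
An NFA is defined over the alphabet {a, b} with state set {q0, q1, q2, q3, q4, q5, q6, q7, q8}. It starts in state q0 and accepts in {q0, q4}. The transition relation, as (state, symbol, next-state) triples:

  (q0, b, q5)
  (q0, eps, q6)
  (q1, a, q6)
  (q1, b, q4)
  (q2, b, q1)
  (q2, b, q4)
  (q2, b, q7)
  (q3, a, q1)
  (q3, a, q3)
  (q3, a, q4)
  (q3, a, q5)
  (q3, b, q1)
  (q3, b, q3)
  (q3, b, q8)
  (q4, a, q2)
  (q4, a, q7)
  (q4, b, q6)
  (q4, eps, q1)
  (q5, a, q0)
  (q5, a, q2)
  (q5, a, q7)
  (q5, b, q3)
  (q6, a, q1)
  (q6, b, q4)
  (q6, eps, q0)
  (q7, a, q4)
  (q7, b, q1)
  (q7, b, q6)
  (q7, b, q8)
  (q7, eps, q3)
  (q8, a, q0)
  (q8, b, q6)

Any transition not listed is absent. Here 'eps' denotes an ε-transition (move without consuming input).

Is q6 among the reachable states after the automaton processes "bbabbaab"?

Start: ε-closure({q0}) = {q0, q6}.
Read 'b': q0→{q5}, q6→{q4}; union {q4, q5}; ε-closure = {q1, q4, q5}.
Read 'b': q1→{q4}, q4→{q6}, q5→{q3}; union {q3, q4, q6}; ε-closure = {q0, q1, q3, q4, q6}.
Read 'a': q0→∅, q1→{q6}, q3→{q1, q3, q4, q5}, q4→{q2, q7}, q6→{q1}; union {q1, q2, q3, q4, q5, q6, q7}; ε-closure = {q0, q1, q2, q3, q4, q5, q6, q7}.
Read 'b': q0→{q5}, q1→{q4}, q2→{q1, q4, q7}, q3→{q1, q3, q8}, q4→{q6}, q5→{q3}, q6→{q4}, q7→{q1, q6, q8}; union {q1, q3, q4, q5, q6, q7, q8}; ε-closure = {q0, q1, q3, q4, q5, q6, q7, q8}.
Read 'b': q0→{q5}, q1→{q4}, q3→{q1, q3, q8}, q4→{q6}, q5→{q3}, q6→{q4}, q7→{q1, q6, q8}, q8→{q6}; union {q1, q3, q4, q5, q6, q8}; ε-closure = {q0, q1, q3, q4, q5, q6, q8}.
Read 'a': q0→∅, q1→{q6}, q3→{q1, q3, q4, q5}, q4→{q2, q7}, q5→{q0, q2, q7}, q6→{q1}, q8→{q0}; now {q0, q1, q2, q3, q4, q5, q6, q7}.
Read 'a': q0→∅, q1→{q6}, q2→∅, q3→{q1, q3, q4, q5}, q4→{q2, q7}, q5→{q0, q2, q7}, q6→{q1}, q7→{q4}; now {q0, q1, q2, q3, q4, q5, q6, q7}.
Read 'b': q0→{q5}, q1→{q4}, q2→{q1, q4, q7}, q3→{q1, q3, q8}, q4→{q6}, q5→{q3}, q6→{q4}, q7→{q1, q6, q8}; union {q1, q3, q4, q5, q6, q7, q8}; ε-closure = {q0, q1, q3, q4, q5, q6, q7, q8}.
State q6 is in {q0, q1, q3, q4, q5, q6, q7, q8}.

Yes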